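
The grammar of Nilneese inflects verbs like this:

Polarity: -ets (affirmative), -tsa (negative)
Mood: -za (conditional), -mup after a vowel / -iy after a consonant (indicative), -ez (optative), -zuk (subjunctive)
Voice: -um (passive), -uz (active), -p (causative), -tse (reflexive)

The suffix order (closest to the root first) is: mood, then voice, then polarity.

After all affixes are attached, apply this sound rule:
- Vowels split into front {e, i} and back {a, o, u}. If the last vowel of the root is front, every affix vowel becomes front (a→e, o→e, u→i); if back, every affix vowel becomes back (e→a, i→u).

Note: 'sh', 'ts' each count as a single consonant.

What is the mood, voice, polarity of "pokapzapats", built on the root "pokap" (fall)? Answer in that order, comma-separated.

Segment: pokap-za-p-ets.
mood: -za → conditional.
voice: -p → causative.
polarity: -ets → affirmative.

conditional, causative, affirmative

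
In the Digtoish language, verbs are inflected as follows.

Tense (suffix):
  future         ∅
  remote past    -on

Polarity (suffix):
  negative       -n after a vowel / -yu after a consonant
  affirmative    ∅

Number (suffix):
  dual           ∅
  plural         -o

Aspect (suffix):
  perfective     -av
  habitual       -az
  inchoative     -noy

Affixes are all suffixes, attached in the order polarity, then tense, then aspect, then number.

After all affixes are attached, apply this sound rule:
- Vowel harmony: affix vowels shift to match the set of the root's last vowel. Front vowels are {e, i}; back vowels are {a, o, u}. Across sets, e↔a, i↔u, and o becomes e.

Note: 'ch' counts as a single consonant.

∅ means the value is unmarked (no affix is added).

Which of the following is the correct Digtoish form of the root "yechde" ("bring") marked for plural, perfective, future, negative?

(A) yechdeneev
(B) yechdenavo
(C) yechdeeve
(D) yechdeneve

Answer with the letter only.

D

Attach polarity negative -n (after vowel 'e') → yechden.
tense = future: zero marking, form stays yechden.
Attach aspect perfective -av → yechdenav.
Attach number plural -o → yechdenavo.
Apply vowel harmony: yechdenavo → yechdeneve.
So the correct form is yechdeneve, option (D).
(B) yechdenavo is wrong: it fails to apply the sound rule(s).
(C) yechdeeve is wrong: it uses affirmative instead of negative for polarity.
(A) yechdeneev is wrong: it has the affixes in the wrong order.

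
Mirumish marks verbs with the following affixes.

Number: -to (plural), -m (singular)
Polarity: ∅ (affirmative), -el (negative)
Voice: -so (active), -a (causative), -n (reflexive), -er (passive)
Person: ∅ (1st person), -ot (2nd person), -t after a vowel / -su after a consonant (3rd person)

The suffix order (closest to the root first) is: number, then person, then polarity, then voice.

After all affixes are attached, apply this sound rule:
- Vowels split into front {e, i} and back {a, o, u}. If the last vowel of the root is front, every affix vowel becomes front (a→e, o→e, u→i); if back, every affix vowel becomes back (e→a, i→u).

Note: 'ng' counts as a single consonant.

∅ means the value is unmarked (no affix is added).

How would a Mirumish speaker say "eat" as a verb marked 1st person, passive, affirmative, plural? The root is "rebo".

rebotoar

Attach number plural -to → reboto.
person = 1st person: zero marking, form stays reboto.
polarity = affirmative: zero marking, form stays reboto.
Attach voice passive -er → rebotoer.
Apply vowel harmony: rebotoer → rebotoar.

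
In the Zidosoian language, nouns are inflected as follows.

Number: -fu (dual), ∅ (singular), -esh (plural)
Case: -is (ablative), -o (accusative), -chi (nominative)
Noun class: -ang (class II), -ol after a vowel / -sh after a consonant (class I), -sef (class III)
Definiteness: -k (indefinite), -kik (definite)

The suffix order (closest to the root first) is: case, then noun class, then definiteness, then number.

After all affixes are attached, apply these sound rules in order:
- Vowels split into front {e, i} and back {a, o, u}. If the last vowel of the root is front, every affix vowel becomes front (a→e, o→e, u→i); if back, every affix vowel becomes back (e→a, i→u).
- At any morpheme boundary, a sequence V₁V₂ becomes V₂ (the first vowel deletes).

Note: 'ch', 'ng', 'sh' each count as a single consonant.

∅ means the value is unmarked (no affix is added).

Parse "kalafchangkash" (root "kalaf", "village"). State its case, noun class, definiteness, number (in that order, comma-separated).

Segment: kalaf-chi-ang-k-esh.
case: -chi → nominative.
noun class: -ang → class II.
definiteness: -k → indefinite.
number: -esh → plural.

nominative, class II, indefinite, plural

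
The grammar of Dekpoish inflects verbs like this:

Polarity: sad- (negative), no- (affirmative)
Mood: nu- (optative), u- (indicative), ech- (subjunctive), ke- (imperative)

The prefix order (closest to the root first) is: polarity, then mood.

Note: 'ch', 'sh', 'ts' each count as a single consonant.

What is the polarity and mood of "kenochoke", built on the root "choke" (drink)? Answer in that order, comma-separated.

affirmative, imperative

Segment: ke-no-choke.
polarity: no- → affirmative.
mood: ke- → imperative.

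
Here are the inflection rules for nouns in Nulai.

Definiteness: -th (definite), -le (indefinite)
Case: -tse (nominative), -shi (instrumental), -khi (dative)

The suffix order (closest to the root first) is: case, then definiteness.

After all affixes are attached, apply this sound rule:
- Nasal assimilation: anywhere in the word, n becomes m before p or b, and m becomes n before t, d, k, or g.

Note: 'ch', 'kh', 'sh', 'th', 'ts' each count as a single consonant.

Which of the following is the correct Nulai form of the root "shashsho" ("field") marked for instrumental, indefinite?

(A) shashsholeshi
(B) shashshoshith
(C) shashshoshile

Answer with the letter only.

Attach case instrumental -shi → shashshoshi.
Attach definiteness indefinite -le → shashshoshile.
Nasal assimilation: no change.
So the correct form is shashshoshile, option (C).
(A) shashsholeshi is wrong: it has the affixes in the wrong order.
(B) shashshoshith is wrong: it uses definite instead of indefinite for definiteness.

C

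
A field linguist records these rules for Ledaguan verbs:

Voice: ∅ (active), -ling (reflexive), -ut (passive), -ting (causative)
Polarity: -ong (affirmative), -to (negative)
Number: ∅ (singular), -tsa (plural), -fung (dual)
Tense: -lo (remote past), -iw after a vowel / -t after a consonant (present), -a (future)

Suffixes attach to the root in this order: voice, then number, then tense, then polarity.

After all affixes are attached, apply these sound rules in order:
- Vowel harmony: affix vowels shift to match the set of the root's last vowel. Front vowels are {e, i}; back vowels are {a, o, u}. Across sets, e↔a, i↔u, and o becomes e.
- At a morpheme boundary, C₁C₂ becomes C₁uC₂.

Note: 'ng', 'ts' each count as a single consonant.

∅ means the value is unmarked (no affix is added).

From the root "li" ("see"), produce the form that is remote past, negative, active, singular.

lilete

voice = active: zero marking, form stays li.
number = singular: zero marking, form stays li.
Attach tense remote past -lo → lilo.
Attach polarity negative -to → liloto.
Apply vowel harmony: liloto → lilete.
Epenthesis: no change.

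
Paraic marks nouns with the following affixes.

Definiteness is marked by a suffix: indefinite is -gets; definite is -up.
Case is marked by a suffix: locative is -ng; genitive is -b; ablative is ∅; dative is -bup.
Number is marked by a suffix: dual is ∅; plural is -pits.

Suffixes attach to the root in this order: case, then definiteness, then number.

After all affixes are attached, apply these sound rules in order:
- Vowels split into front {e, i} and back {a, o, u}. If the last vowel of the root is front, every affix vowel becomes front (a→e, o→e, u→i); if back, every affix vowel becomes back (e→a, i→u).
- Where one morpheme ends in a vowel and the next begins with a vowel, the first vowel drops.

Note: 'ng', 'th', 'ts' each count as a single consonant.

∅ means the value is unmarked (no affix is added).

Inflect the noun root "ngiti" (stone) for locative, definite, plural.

Attach case locative -ng → ngiting.
Attach definiteness definite -up → ngitingup.
Attach number plural -pits → ngitinguppits.
Apply vowel harmony: ngitinguppits → ngitingippits.
Vowel deletion: no change.

ngitingippits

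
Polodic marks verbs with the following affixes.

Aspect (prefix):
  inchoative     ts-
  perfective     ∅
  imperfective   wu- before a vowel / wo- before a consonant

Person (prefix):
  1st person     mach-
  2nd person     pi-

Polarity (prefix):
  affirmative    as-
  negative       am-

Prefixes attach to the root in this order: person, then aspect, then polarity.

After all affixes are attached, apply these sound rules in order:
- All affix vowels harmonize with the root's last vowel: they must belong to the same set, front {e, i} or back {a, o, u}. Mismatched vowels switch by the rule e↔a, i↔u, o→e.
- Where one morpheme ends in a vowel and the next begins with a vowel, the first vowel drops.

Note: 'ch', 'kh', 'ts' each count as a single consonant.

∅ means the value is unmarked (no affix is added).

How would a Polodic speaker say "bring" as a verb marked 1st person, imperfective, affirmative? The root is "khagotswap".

Attach person 1st person mach- → machkhagotswap.
Attach aspect imperfective wo- (before consonant 'm') → womachkhagotswap.
Attach polarity affirmative as- → aswomachkhagotswap.
Vowel harmony: no change.
Vowel deletion: no change.

aswomachkhagotswap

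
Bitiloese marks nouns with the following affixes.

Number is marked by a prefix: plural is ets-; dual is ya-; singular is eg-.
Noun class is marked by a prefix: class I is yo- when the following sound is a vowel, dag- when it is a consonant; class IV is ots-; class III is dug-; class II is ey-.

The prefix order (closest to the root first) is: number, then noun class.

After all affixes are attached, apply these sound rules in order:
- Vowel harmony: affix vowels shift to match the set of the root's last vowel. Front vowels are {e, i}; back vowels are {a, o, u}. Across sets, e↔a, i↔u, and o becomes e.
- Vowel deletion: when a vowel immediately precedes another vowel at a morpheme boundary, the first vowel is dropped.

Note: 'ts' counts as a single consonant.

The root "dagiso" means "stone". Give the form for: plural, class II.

ayatsdagiso

Attach number plural ets- → etsdagiso.
Attach noun class class II ey- → eyetsdagiso.
Apply vowel harmony: eyetsdagiso → ayatsdagiso.
Vowel deletion: no change.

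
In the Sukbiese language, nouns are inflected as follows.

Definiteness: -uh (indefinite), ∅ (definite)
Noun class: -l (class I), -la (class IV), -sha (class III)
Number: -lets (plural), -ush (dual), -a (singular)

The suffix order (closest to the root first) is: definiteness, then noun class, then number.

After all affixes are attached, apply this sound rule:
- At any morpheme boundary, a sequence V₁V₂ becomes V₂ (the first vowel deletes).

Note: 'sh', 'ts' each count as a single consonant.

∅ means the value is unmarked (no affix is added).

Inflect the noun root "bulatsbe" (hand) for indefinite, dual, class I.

bulatsbuhlush

Attach definiteness indefinite -uh → bulatsbeuh.
Attach noun class class I -l → bulatsbeuhl.
Attach number dual -ush → bulatsbeuhlush.
Apply vowel deletion: bulatsbeuhlush → bulatsbuhlush.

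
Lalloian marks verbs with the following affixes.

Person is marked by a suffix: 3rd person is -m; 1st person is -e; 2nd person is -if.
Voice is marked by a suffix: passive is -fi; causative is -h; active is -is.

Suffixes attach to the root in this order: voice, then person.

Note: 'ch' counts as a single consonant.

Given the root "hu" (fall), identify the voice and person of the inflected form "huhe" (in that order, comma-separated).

causative, 1st person

Segment: hu-h-e.
voice: -h → causative.
person: -e → 1st person.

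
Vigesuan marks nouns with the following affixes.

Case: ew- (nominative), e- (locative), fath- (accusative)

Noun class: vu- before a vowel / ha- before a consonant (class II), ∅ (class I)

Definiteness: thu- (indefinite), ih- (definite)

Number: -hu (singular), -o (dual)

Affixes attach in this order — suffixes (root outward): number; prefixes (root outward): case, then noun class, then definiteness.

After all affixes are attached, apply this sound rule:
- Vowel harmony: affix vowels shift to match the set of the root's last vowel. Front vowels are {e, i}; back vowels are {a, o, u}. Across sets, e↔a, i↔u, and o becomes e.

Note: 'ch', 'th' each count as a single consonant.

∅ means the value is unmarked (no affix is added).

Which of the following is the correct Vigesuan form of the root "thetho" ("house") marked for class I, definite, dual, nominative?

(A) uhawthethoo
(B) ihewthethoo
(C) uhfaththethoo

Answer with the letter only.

Attach case nominative ew- → ewthetho.
noun class = class I: zero marking, form stays ewthetho.
Attach number dual -o → ewthethoo.
Attach definiteness definite ih- → ihewthethoo.
Apply vowel harmony: ihewthethoo → uhawthethoo.
So the correct form is uhawthethoo, option (A).
(C) uhfaththethoo is wrong: it uses accusative instead of nominative for case.
(B) ihewthethoo is wrong: it fails to apply the sound rule(s).

A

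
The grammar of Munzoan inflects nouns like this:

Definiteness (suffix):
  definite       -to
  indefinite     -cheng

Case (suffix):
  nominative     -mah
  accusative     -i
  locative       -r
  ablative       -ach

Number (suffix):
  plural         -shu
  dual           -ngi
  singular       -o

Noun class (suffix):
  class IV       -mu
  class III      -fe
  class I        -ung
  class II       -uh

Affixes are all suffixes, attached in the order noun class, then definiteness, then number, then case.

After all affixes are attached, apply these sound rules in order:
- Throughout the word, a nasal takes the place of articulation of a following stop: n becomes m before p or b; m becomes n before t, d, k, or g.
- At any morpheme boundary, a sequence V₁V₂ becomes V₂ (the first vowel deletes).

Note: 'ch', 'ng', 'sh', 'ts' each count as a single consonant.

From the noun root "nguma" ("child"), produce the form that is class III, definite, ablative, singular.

ngumafetach

Attach noun class class III -fe → ngumafe.
Attach definiteness definite -to → ngumafeto.
Attach number singular -o → ngumafetoo.
Attach case ablative -ach → ngumafetooach.
Nasal assimilation: no change.
Apply vowel deletion: ngumafetooach → ngumafetach.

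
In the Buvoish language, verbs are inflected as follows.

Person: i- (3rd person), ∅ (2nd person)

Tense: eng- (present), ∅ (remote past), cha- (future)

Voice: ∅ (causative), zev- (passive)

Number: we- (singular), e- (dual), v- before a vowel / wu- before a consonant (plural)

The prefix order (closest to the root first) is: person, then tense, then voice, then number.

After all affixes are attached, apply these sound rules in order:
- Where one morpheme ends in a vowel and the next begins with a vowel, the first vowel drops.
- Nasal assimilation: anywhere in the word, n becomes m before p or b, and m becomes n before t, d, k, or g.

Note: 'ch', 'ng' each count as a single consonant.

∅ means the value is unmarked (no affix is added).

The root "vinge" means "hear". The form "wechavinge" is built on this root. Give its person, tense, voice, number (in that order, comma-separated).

2nd person, future, causative, singular

Segment: we-cha-vinge.
person: ∅ → 2nd person.
tense: cha- → future.
voice: ∅ → causative.
number: we- → singular.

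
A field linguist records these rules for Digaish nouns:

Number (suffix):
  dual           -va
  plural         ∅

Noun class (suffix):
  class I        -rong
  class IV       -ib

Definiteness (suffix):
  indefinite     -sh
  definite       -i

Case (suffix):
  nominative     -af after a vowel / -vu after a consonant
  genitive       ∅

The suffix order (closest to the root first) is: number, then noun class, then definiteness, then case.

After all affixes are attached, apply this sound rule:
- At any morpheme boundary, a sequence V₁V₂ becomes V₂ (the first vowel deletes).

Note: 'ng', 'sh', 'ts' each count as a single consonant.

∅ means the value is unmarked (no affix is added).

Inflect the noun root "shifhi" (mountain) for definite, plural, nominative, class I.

number = plural: zero marking, form stays shifhi.
Attach noun class class I -rong → shifhirong.
Attach definiteness definite -i → shifhirongi.
Attach case nominative -af (after vowel 'i') → shifhirongiaf.
Apply vowel deletion: shifhirongiaf → shifhirongaf.

shifhirongaf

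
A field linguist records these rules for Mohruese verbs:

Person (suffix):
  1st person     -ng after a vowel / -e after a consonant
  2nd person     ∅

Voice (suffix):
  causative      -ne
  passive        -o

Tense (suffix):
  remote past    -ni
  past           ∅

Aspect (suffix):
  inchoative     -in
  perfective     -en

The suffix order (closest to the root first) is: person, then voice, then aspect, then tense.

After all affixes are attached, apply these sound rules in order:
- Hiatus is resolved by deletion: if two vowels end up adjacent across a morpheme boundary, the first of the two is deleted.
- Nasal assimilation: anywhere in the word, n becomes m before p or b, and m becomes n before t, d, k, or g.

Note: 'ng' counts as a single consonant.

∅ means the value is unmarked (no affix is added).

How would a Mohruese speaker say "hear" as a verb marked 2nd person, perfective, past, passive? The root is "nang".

nangen

person = 2nd person: zero marking, form stays nang.
Attach voice passive -o → nango.
Attach aspect perfective -en → nangoen.
tense = past: zero marking, form stays nangoen.
Apply vowel deletion: nangoen → nangen.
Nasal assimilation: no change.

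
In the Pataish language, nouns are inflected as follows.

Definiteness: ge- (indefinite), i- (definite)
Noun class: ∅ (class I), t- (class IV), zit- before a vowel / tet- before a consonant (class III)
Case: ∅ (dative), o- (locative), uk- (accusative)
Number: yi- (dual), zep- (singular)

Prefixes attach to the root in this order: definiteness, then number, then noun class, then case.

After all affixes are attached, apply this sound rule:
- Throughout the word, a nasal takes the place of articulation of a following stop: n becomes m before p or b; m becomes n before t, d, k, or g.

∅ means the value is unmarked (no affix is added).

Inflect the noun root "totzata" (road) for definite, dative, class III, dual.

Attach definiteness definite i- → itotzata.
Attach number dual yi- → yiitotzata.
Attach noun class class III tet- (before consonant 'y') → tetyiitotzata.
case = dative: zero marking, form stays tetyiitotzata.
Nasal assimilation: no change.

tetyiitotzata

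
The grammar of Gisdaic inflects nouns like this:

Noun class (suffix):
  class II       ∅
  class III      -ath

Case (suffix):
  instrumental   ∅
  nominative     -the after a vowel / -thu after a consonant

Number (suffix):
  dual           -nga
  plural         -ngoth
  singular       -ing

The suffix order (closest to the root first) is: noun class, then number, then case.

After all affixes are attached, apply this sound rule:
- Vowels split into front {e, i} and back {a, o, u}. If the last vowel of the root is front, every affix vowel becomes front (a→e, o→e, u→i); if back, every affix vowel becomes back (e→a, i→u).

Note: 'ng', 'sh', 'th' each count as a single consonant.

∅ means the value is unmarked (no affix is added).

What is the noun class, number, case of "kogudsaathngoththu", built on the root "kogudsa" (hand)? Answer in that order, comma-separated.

Segment: kogudsa-ath-ngoth-thu.
noun class: -ath → class III.
number: -ngoth → plural.
case: -the/thu → nominative.

class III, plural, nominative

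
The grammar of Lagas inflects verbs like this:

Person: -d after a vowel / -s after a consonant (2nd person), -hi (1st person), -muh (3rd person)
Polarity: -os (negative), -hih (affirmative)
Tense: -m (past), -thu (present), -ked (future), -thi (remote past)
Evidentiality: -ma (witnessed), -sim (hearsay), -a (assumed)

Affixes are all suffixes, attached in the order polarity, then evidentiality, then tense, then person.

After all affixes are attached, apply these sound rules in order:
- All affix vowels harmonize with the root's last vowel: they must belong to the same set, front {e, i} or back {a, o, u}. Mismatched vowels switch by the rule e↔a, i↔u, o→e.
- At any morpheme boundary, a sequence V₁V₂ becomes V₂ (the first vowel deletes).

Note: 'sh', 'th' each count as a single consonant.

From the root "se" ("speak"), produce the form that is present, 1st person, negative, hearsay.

Attach polarity negative -os → seos.
Attach evidentiality hearsay -sim → seossim.
Attach tense present -thu → seossimthu.
Attach person 1st person -hi → seossimthuhi.
Apply vowel harmony: seossimthuhi → seessimthihi.
Apply vowel deletion: seessimthihi → sessimthihi.

sessimthihi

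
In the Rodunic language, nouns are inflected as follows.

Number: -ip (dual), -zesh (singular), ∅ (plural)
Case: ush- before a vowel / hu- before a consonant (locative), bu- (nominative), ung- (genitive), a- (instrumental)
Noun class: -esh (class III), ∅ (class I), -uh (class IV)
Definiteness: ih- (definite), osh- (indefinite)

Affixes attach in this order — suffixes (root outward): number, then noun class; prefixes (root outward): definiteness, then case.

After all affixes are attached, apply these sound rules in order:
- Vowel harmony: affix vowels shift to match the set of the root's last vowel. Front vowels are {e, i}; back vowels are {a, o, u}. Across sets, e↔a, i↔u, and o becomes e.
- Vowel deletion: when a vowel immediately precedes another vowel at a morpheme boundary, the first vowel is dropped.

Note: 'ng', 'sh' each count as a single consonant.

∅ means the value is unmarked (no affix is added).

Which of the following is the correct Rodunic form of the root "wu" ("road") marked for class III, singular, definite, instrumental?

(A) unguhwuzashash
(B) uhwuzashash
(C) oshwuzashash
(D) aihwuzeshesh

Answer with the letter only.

Attach definiteness definite ih- → ihwu.
Attach number singular -zesh → ihwuzesh.
Attach noun class class III -esh → ihwuzeshesh.
Attach case instrumental a- → aihwuzeshesh.
Apply vowel harmony: aihwuzeshesh → auhwuzashash.
Apply vowel deletion: auhwuzashash → uhwuzashash.
So the correct form is uhwuzashash, option (B).
(C) oshwuzashash is wrong: it uses indefinite instead of definite for definiteness.
(D) aihwuzeshesh is wrong: it fails to apply the sound rule(s).
(A) unguhwuzashash is wrong: it uses genitive instead of instrumental for case.

B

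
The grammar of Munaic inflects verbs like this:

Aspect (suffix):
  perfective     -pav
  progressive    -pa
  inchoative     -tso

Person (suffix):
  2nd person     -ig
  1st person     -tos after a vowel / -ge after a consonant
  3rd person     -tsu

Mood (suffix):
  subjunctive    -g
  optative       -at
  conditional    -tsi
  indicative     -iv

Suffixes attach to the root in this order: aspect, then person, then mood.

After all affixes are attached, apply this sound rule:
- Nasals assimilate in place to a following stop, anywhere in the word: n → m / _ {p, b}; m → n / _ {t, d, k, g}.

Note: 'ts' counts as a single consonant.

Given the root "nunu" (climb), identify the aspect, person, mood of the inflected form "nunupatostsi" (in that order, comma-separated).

progressive, 1st person, conditional

Segment: nunu-pa-tos-tsi.
aspect: -pa → progressive.
person: -tos/ge → 1st person.
mood: -tsi → conditional.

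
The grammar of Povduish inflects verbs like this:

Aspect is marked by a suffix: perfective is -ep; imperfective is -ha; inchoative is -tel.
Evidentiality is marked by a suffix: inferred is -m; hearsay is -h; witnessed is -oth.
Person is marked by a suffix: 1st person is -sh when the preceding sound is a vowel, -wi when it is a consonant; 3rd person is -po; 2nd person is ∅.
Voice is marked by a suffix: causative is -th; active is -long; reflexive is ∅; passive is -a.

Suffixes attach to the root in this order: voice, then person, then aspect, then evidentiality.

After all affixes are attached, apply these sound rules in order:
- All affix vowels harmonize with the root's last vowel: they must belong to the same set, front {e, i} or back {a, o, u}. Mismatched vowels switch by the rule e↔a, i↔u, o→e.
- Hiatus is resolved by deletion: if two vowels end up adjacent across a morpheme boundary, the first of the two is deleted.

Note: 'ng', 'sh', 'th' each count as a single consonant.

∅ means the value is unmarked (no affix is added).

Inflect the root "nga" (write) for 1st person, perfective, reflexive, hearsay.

voice = reflexive: zero marking, form stays nga.
Attach person 1st person -sh (after vowel 'a') → ngash.
Attach aspect perfective -ep → ngashep.
Attach evidentiality hearsay -h → ngasheph.
Apply vowel harmony: ngasheph → ngashaph.
Vowel deletion: no change.

ngashaph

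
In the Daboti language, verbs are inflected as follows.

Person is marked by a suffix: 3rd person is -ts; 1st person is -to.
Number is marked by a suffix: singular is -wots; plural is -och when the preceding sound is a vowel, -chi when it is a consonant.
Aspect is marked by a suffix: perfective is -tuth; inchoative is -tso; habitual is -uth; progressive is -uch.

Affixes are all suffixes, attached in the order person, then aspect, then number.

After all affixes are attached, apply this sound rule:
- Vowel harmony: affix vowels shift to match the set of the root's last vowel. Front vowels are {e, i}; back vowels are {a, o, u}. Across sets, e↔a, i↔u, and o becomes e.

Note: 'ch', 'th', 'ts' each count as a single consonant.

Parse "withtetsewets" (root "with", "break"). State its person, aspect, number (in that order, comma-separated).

1st person, inchoative, singular

Segment: with-to-tso-wots.
person: -to → 1st person.
aspect: -tso → inchoative.
number: -wots → singular.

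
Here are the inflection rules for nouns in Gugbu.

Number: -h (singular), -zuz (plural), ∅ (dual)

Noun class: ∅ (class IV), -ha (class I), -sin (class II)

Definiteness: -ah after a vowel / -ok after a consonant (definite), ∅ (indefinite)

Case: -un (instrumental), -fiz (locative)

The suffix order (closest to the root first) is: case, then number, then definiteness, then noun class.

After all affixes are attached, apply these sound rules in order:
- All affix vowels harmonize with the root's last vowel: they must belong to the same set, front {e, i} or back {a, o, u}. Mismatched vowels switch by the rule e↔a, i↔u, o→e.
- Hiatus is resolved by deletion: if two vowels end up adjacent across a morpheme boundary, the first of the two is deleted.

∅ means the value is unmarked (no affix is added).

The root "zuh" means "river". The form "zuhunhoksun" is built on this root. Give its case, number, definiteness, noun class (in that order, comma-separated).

Segment: zuh-un-h-ok-sin.
case: -un → instrumental.
number: -h → singular.
definiteness: -ah/ok → definite.
noun class: -sin → class II.

instrumental, singular, definite, class II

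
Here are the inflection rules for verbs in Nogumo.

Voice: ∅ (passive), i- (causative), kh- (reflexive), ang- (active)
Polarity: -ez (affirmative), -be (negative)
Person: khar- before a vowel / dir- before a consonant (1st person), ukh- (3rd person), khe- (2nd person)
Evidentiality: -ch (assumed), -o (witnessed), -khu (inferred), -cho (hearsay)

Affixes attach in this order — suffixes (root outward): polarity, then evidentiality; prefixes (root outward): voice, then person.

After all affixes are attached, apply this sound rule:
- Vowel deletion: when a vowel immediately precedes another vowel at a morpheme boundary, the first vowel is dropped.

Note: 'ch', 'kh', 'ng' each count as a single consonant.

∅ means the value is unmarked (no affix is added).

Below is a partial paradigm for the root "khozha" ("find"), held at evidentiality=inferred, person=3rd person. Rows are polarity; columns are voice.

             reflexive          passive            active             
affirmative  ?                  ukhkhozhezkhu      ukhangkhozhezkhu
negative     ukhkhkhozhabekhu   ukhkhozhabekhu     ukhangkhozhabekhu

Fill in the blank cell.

ukhkhkhozhezkhu

Attach polarity affirmative -ez → khozhaez.
Attach evidentiality inferred -khu → khozhaezkhu.
Attach voice reflexive kh- → khkhozhaezkhu.
Attach person 3rd person ukh- → ukhkhkhozhaezkhu.
Apply vowel deletion: ukhkhkhozhaezkhu → ukhkhkhozhezkhu.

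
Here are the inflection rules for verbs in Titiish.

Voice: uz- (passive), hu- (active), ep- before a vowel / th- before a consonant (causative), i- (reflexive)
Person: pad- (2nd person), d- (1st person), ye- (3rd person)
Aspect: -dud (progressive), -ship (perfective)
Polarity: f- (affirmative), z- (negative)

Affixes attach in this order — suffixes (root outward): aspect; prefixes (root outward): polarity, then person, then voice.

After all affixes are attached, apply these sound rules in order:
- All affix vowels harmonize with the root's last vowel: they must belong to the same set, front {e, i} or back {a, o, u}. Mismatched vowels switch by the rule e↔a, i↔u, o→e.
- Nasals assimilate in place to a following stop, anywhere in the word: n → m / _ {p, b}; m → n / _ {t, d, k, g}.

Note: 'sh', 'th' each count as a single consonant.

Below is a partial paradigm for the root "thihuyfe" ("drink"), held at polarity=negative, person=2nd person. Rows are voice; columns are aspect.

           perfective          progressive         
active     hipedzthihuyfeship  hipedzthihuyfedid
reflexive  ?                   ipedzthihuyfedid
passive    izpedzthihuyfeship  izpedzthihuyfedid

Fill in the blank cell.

Attach polarity negative z- → zthihuyfe.
Attach aspect perfective -ship → zthihuyfeship.
Attach person 2nd person pad- → padzthihuyfeship.
Attach voice reflexive i- → ipadzthihuyfeship.
Apply vowel harmony: ipadzthihuyfeship → ipedzthihuyfeship.
Nasal assimilation: no change.

ipedzthihuyfeship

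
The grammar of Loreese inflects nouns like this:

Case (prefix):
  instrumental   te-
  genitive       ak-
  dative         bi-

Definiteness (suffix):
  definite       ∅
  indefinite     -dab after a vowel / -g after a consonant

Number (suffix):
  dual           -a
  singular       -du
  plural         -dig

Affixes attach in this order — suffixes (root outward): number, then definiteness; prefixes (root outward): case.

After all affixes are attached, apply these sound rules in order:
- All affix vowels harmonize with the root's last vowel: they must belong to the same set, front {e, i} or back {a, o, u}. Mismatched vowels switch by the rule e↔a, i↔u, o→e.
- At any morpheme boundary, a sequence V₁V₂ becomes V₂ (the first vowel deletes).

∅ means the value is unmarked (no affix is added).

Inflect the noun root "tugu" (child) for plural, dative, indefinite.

Attach number plural -dig → tugudig.
Attach case dative bi- → bitugudig.
Attach definiteness indefinite -g (after consonant 'g') → bitugudigg.
Apply vowel harmony: bitugudigg → butugudugg.
Vowel deletion: no change.

butugudugg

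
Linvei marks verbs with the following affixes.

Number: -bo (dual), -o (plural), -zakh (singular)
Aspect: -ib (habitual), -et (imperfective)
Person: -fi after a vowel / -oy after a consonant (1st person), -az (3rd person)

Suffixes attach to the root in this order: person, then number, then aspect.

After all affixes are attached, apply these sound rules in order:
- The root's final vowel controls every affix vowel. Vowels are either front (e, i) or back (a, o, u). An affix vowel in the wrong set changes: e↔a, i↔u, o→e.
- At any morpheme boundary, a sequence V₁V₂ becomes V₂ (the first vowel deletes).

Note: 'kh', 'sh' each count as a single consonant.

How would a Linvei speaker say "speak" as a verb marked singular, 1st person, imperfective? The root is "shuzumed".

shuzumedeyzekhet

Attach person 1st person -oy (after consonant 'd') → shuzumedoy.
Attach number singular -zakh → shuzumedoyzakh.
Attach aspect imperfective -et → shuzumedoyzakhet.
Apply vowel harmony: shuzumedoyzakhet → shuzumedeyzekhet.
Vowel deletion: no change.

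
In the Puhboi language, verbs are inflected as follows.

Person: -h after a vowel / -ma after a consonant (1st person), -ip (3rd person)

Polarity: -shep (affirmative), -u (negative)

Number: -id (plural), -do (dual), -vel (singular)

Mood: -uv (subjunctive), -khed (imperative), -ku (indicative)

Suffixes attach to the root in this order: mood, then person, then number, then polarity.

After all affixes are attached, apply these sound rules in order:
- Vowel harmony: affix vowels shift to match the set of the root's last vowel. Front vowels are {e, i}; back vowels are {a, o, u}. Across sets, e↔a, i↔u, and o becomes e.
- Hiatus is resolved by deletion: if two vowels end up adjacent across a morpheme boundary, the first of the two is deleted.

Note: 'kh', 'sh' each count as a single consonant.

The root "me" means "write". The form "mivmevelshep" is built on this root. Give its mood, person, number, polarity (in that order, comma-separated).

subjunctive, 1st person, singular, affirmative

Segment: me-uv-ma-vel-shep.
mood: -uv → subjunctive.
person: -h/ma → 1st person.
number: -vel → singular.
polarity: -shep → affirmative.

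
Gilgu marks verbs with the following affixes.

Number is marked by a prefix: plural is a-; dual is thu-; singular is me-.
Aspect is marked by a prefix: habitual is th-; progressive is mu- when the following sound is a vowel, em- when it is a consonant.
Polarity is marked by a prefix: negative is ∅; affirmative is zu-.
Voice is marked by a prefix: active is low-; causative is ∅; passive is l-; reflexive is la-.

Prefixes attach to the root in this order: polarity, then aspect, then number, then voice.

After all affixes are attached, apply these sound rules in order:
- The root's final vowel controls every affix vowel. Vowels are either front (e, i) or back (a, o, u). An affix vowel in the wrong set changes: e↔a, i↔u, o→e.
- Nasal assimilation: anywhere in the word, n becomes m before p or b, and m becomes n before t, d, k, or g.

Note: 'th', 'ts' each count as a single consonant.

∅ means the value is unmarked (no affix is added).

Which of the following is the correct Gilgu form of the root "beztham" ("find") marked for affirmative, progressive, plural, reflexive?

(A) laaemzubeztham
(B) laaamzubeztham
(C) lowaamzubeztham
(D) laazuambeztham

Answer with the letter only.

Attach polarity affirmative zu- → zubeztham.
Attach aspect progressive em- (before consonant 'z') → emzubeztham.
Attach number plural a- → aemzubeztham.
Attach voice reflexive la- → laaemzubeztham.
Apply vowel harmony: laaemzubeztham → laaamzubeztham.
Nasal assimilation: no change.
So the correct form is laaamzubeztham, option (B).
(A) laaemzubeztham is wrong: it fails to apply the sound rule(s).
(D) laazuambeztham is wrong: it has the affixes in the wrong order.
(C) lowaamzubeztham is wrong: it uses active instead of reflexive for voice.

B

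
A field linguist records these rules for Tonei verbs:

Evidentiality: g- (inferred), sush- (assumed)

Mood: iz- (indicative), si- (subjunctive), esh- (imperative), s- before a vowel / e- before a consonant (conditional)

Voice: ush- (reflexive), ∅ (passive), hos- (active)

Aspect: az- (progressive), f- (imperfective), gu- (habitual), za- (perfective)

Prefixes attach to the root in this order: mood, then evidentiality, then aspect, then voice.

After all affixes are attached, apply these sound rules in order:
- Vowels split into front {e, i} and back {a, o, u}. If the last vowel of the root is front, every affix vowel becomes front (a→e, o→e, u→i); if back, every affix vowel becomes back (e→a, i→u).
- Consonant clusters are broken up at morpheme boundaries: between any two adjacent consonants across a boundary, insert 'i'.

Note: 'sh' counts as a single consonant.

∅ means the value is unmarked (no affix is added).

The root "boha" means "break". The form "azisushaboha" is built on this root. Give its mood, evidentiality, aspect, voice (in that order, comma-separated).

conditional, assumed, progressive, passive

Segment: az-sush-e-boha.
mood: s/e- → conditional.
evidentiality: sush- → assumed.
aspect: az- → progressive.
voice: ∅ → passive.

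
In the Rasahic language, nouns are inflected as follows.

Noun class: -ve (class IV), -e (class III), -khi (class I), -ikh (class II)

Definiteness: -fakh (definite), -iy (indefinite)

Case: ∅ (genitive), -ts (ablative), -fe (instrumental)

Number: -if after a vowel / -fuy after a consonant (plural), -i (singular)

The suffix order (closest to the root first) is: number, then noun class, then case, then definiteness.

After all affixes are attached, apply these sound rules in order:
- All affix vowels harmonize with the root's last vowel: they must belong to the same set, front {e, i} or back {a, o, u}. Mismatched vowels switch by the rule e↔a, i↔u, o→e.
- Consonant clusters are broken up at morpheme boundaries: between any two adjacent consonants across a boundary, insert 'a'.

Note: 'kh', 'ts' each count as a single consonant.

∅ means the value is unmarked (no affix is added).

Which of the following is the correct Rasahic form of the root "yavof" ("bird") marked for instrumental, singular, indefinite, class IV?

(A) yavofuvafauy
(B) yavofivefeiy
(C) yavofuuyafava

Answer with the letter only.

Attach number singular -i → yavofi.
Attach noun class class IV -ve → yavofive.
Attach case instrumental -fe → yavofivefe.
Attach definiteness indefinite -iy → yavofivefeiy.
Apply vowel harmony: yavofivefeiy → yavofuvafauy.
Epenthesis: no change.
So the correct form is yavofuvafauy, option (A).
(B) yavofivefeiy is wrong: it fails to apply the sound rule(s).
(C) yavofuuyafava is wrong: it has the affixes in the wrong order.

A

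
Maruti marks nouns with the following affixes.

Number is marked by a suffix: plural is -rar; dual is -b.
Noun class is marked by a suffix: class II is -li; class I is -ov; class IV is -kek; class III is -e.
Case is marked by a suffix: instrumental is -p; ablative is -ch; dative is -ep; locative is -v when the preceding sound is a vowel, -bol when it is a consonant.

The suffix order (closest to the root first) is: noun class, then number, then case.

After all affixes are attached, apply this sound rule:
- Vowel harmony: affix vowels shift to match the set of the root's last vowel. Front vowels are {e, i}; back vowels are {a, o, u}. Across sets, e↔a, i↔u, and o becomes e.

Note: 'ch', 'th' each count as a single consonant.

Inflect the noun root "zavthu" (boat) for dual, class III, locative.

Attach noun class class III -e → zavthue.
Attach number dual -b → zavthueb.
Attach case locative -bol (after consonant 'b') → zavthuebbol.
Apply vowel harmony: zavthuebbol → zavthuabbol.

zavthuabbol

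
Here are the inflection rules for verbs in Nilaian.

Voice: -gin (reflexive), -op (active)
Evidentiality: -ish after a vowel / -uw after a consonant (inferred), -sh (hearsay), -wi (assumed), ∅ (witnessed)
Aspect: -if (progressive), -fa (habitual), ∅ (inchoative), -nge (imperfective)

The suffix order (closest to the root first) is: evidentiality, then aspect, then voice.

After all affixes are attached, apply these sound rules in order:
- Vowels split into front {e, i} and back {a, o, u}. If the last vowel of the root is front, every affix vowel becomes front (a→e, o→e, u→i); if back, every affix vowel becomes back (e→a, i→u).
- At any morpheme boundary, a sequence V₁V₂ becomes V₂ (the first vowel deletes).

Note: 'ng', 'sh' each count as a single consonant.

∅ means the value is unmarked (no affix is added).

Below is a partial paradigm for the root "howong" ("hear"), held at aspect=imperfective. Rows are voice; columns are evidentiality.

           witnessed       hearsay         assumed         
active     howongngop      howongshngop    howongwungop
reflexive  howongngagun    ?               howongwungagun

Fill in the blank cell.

Attach evidentiality hearsay -sh → howongsh.
Attach aspect imperfective -nge → howongshnge.
Attach voice reflexive -gin → howongshngegin.
Apply vowel harmony: howongshngegin → howongshngagun.
Vowel deletion: no change.

howongshngagun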